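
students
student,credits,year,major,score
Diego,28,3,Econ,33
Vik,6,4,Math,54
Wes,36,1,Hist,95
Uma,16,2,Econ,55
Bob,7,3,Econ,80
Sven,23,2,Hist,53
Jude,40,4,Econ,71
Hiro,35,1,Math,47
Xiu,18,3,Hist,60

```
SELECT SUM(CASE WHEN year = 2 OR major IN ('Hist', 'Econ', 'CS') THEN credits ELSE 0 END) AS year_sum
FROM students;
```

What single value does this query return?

168

student=Diego: ✓ → 28
student=Vik: ✗
student=Wes: ✓ → 36
student=Uma: ✓ → 16
student=Bob: ✓ → 7
student=Sven: ✓ → 23
student=Jude: ✓ → 40
student=Hiro: ✗
student=Xiu: ✓ → 18
year_sum = 28 + 36 + 16 + 7 + 23 + 40 + 18 = 168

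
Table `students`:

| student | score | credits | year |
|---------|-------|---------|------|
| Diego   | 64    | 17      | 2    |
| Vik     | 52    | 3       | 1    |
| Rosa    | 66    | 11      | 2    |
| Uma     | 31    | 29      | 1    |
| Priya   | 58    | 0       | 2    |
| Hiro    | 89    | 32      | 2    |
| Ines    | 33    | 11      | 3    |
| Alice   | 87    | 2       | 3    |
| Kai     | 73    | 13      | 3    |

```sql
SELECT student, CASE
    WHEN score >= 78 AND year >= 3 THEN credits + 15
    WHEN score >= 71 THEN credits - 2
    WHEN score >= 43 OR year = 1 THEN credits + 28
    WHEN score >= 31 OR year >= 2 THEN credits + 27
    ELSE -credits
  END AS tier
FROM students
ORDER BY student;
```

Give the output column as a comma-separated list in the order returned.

17, 45, 30, 38, 11, 28, 39, 57, 31

student=Alice: score >= 78 AND year >= 3 → 17
student=Diego: score >= 43 OR year = 1 → 45
student=Hiro: score >= 71 → 30
student=Ines: score >= 31 OR year >= 2 → 38
student=Kai: score >= 71 → 11
student=Priya: score >= 43 OR year = 1 → 28
student=Rosa: score >= 43 OR year = 1 → 39
student=Uma: score >= 43 OR year = 1 → 57
student=Vik: score >= 43 OR year = 1 → 31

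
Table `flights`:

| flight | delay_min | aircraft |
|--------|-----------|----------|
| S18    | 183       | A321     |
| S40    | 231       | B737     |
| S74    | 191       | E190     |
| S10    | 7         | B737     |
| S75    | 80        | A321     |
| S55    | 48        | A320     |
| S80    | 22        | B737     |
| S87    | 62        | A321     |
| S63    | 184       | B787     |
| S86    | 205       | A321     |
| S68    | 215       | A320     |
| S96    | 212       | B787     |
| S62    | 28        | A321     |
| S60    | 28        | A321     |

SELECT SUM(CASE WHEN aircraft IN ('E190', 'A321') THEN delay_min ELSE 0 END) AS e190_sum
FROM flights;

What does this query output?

777

flight=S18: ✓ → 183
flight=S40: ✗
flight=S74: ✓ → 191
flight=S10: ✗
flight=S75: ✓ → 80
flight=S55: ✗
flight=S80: ✗
flight=S87: ✓ → 62
flight=S63: ✗
flight=S86: ✓ → 205
flight=S68: ✗
flight=S96: ✗
flight=S62: ✓ → 28
flight=S60: ✓ → 28
e190_sum = 183 + 191 + 80 + 62 + 205 + 28 + 28 = 777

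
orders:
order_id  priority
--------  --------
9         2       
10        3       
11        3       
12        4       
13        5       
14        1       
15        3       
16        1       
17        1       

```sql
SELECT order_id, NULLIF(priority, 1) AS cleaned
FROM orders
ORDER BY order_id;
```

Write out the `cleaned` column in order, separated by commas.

2, 3, 3, 4, 5, NULL, 3, NULL, NULL

order_id=9: priority=2 vs 1: differ → 2
order_id=10: priority=3 vs 1: differ → 3
order_id=11: priority=3 vs 1: differ → 3
order_id=12: priority=4 vs 1: differ → 4
order_id=13: priority=5 vs 1: differ → 5
order_id=14: priority=1 vs 1: equal → NULL
order_id=15: priority=3 vs 1: differ → 3
order_id=16: priority=1 vs 1: equal → NULL
order_id=17: priority=1 vs 1: equal → NULL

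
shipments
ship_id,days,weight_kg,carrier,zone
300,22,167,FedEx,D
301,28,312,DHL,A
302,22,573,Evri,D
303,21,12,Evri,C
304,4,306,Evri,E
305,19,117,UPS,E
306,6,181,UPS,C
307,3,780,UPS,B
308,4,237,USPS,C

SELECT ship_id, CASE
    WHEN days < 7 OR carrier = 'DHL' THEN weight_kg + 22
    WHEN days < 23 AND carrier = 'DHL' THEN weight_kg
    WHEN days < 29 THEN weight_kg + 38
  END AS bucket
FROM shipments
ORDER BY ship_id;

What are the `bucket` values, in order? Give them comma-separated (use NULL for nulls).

205, 334, 611, 50, 328, 155, 203, 802, 259

ship_id=300: days < 29 → 205
ship_id=301: days < 7 OR carrier = 'DHL' → 334
ship_id=302: days < 29 → 611
ship_id=303: days < 29 → 50
ship_id=304: days < 7 OR carrier = 'DHL' → 328
ship_id=305: days < 29 → 155
ship_id=306: days < 7 OR carrier = 'DHL' → 203
ship_id=307: days < 7 OR carrier = 'DHL' → 802
ship_id=308: days < 7 OR carrier = 'DHL' → 259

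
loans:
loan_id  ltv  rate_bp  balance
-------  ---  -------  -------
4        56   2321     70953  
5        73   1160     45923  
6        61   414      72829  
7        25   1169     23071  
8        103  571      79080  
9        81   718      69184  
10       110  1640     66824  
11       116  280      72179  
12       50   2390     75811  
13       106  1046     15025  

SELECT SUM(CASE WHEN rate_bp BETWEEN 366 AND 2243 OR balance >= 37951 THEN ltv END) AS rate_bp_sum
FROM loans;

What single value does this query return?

781

loan_id=4: ✓ → 56
loan_id=5: ✓ → 73
loan_id=6: ✓ → 61
loan_id=7: ✓ → 25
loan_id=8: ✓ → 103
loan_id=9: ✓ → 81
loan_id=10: ✓ → 110
loan_id=11: ✓ → 116
loan_id=12: ✓ → 50
loan_id=13: ✓ → 106
rate_bp_sum = 56 + 73 + 61 + 25 + 103 + 81 + 110 + 116 + 50 + 106 = 781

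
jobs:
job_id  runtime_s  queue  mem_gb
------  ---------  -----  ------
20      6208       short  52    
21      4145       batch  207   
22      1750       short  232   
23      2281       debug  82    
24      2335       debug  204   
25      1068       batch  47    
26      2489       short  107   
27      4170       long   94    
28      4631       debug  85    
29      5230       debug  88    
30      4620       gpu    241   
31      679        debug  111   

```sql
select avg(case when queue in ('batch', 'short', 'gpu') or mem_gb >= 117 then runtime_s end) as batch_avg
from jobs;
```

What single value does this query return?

job_id=20: ✓ → 6208
job_id=21: ✓ → 4145
job_id=22: ✓ → 1750
job_id=23: ✗
job_id=24: ✓ → 2335
job_id=25: ✓ → 1068
job_id=26: ✓ → 2489
job_id=27: ✗
job_id=28: ✗
job_id=29: ✗
job_id=30: ✓ → 4620
job_id=31: ✗
batch_avg = (6208 + 4145 + 1750 + 2335 + 1068 + 2489 + 4620) / 7 = 3230.7142857143

3230.7142857143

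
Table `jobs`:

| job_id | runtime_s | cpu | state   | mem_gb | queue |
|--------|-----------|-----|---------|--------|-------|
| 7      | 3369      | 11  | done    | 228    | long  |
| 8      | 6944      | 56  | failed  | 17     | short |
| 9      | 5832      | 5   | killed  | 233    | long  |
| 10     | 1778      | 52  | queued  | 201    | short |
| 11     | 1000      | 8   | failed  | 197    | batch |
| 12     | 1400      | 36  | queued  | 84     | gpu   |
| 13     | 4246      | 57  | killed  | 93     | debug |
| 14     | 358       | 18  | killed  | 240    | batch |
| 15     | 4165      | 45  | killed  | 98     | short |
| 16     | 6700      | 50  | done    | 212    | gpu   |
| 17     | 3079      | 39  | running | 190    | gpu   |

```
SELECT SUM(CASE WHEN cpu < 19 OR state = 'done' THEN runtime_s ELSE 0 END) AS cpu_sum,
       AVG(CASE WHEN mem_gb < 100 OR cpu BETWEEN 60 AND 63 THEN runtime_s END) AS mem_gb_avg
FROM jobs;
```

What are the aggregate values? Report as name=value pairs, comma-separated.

[cpu_sum: cpu < 19 OR state = 'done']
job_id=7: ✓ → 3369
job_id=8: ✗
job_id=9: ✓ → 5832
job_id=10: ✗
job_id=11: ✓ → 1000
job_id=12: ✗
job_id=13: ✗
job_id=14: ✓ → 358
job_id=15: ✗
job_id=16: ✓ → 6700
job_id=17: ✗
cpu_sum = 3369 + 5832 + 1000 + 358 + 6700 = 17259
—
[mem_gb_avg: mem_gb < 100 OR cpu BETWEEN 60 AND 63]
job_id=7: ✗
job_id=8: ✓ → 6944
job_id=9: ✗
job_id=10: ✗
job_id=11: ✗
job_id=12: ✓ → 1400
job_id=13: ✓ → 4246
job_id=14: ✗
job_id=15: ✓ → 4165
job_id=16: ✗
job_id=17: ✗
mem_gb_avg = (6944 + 1400 + 4246 + 4165) / 4 = 4188.75

cpu_sum=17259, mem_gb_avg=4188.75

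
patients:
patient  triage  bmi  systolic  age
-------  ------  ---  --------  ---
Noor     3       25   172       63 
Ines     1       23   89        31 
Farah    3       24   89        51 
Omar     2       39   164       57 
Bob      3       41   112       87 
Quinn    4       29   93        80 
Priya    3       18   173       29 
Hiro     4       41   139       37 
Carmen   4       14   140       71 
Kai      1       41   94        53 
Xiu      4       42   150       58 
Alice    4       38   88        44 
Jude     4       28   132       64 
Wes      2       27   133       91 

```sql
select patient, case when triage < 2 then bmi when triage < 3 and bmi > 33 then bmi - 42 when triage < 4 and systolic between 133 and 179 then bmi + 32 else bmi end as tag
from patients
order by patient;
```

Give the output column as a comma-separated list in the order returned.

38, 41, 14, 24, 41, 23, 28, 41, 57, -3, 50, 29, 59, 42

patient=Alice: ELSE → 38
patient=Bob: ELSE → 41
patient=Carmen: ELSE → 14
patient=Farah: ELSE → 24
patient=Hiro: ELSE → 41
patient=Ines: triage < 2 → 23
patient=Jude: ELSE → 28
patient=Kai: triage < 2 → 41
patient=Noor: triage < 4 and systolic between 133 and 179 → 57
patient=Omar: triage < 3 and bmi > 33 → -3
patient=Priya: triage < 4 and systolic between 133 and 179 → 50
patient=Quinn: ELSE → 29
patient=Wes: triage < 4 and systolic between 133 and 179 → 59
patient=Xiu: ELSE → 42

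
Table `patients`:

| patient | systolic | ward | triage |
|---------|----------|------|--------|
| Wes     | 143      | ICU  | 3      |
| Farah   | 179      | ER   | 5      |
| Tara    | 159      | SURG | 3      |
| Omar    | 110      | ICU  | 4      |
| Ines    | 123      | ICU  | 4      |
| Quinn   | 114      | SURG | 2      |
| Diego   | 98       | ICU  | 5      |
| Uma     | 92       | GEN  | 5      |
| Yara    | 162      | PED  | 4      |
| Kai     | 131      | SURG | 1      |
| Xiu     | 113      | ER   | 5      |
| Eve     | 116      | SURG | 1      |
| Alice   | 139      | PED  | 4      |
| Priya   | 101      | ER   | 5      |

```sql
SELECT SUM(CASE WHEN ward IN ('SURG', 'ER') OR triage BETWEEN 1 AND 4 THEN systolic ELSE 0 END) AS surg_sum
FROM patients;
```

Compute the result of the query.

patient=Wes: ✓ → 143
patient=Farah: ✓ → 179
patient=Tara: ✓ → 159
patient=Omar: ✓ → 110
patient=Ines: ✓ → 123
patient=Quinn: ✓ → 114
patient=Diego: ✗
patient=Uma: ✗
patient=Yara: ✓ → 162
patient=Kai: ✓ → 131
patient=Xiu: ✓ → 113
patient=Eve: ✓ → 116
patient=Alice: ✓ → 139
patient=Priya: ✓ → 101
surg_sum = 143 + 179 + 159 + 110 + 123 + 114 + 162 + 131 + 113 + 116 + 139 + 101 = 1590

1590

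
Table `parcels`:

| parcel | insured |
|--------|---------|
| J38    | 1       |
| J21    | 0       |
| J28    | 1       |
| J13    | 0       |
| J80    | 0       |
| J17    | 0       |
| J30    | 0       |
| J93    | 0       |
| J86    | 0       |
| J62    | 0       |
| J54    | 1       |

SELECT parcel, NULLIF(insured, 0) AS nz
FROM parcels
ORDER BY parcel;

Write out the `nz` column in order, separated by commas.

parcel=J13: insured=0 vs 0: equal → NULL
parcel=J17: insured=0 vs 0: equal → NULL
parcel=J21: insured=0 vs 0: equal → NULL
parcel=J28: insured=1 vs 0: differ → 1
parcel=J30: insured=0 vs 0: equal → NULL
parcel=J38: insured=1 vs 0: differ → 1
parcel=J54: insured=1 vs 0: differ → 1
parcel=J62: insured=0 vs 0: equal → NULL
parcel=J80: insured=0 vs 0: equal → NULL
parcel=J86: insured=0 vs 0: equal → NULL
parcel=J93: insured=0 vs 0: equal → NULL

NULL, NULL, NULL, 1, NULL, 1, 1, NULL, NULL, NULL, NULL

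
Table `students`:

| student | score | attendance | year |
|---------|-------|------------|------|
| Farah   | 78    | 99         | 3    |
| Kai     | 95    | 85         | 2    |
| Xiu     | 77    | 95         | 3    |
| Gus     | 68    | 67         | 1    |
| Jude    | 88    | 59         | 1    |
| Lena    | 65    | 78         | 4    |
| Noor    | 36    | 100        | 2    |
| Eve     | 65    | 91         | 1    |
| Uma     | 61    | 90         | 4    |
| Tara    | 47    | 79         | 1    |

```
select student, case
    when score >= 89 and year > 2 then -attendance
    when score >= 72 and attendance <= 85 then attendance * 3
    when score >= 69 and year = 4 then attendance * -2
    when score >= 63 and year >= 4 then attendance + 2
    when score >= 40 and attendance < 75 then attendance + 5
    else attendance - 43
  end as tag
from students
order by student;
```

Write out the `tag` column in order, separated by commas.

48, 56, 72, 177, 255, 80, 57, 36, 47, 52

student=Eve: ELSE → 48
student=Farah: ELSE → 56
student=Gus: score >= 40 and attendance < 75 → 72
student=Jude: score >= 72 and attendance <= 85 → 177
student=Kai: score >= 72 and attendance <= 85 → 255
student=Lena: score >= 63 and year >= 4 → 80
student=Noor: ELSE → 57
student=Tara: ELSE → 36
student=Uma: ELSE → 47
student=Xiu: ELSE → 52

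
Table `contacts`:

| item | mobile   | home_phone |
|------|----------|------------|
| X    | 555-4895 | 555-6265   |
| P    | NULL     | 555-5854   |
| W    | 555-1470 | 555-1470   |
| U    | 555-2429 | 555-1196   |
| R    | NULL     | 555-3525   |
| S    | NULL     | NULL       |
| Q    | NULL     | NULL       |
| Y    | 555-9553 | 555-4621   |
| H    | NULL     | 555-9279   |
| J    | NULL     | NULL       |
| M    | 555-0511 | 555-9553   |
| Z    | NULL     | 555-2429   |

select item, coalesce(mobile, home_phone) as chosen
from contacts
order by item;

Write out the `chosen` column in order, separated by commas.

item=H: mobile=NULL, home_phone=555-9279 → 555-9279
item=J: mobile=NULL, home_phone=NULL (all NULL) → NULL
item=M: mobile=555-0511 → 555-0511
item=P: mobile=NULL, home_phone=555-5854 → 555-5854
item=Q: mobile=NULL, home_phone=NULL (all NULL) → NULL
item=R: mobile=NULL, home_phone=555-3525 → 555-3525
item=S: mobile=NULL, home_phone=NULL (all NULL) → NULL
item=U: mobile=555-2429 → 555-2429
item=W: mobile=555-1470 → 555-1470
item=X: mobile=555-4895 → 555-4895
item=Y: mobile=555-9553 → 555-9553
item=Z: mobile=NULL, home_phone=555-2429 → 555-2429

555-9279, NULL, 555-0511, 555-5854, NULL, 555-3525, NULL, 555-2429, 555-1470, 555-4895, 555-9553, 555-2429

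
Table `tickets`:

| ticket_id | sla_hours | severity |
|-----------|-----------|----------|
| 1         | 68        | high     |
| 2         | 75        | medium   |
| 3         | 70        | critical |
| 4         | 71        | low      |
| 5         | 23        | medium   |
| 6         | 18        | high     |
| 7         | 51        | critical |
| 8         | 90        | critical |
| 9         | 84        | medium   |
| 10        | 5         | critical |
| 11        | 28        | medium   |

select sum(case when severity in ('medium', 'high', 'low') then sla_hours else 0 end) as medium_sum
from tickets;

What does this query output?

367

ticket_id=1: ✓ → 68
ticket_id=2: ✓ → 75
ticket_id=3: ✗
ticket_id=4: ✓ → 71
ticket_id=5: ✓ → 23
ticket_id=6: ✓ → 18
ticket_id=7: ✗
ticket_id=8: ✗
ticket_id=9: ✓ → 84
ticket_id=10: ✗
ticket_id=11: ✓ → 28
medium_sum = 68 + 75 + 71 + 23 + 18 + 84 + 28 = 367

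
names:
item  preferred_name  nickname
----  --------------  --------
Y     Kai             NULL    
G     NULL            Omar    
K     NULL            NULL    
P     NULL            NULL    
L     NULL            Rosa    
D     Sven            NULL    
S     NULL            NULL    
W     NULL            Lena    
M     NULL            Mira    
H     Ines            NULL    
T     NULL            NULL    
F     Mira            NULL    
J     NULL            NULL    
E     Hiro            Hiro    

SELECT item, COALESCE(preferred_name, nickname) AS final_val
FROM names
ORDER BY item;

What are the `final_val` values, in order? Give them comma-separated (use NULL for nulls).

item=D: preferred_name=Sven → Sven
item=E: preferred_name=Hiro → Hiro
item=F: preferred_name=Mira → Mira
item=G: preferred_name=NULL, nickname=Omar → Omar
item=H: preferred_name=Ines → Ines
item=J: preferred_name=NULL, nickname=NULL (all NULL) → NULL
item=K: preferred_name=NULL, nickname=NULL (all NULL) → NULL
item=L: preferred_name=NULL, nickname=Rosa → Rosa
item=M: preferred_name=NULL, nickname=Mira → Mira
item=P: preferred_name=NULL, nickname=NULL (all NULL) → NULL
item=S: preferred_name=NULL, nickname=NULL (all NULL) → NULL
item=T: preferred_name=NULL, nickname=NULL (all NULL) → NULL
item=W: preferred_name=NULL, nickname=Lena → Lena
item=Y: preferred_name=Kai → Kai

Sven, Hiro, Mira, Omar, Ines, NULL, NULL, Rosa, Mira, NULL, NULL, NULL, Lena, Kai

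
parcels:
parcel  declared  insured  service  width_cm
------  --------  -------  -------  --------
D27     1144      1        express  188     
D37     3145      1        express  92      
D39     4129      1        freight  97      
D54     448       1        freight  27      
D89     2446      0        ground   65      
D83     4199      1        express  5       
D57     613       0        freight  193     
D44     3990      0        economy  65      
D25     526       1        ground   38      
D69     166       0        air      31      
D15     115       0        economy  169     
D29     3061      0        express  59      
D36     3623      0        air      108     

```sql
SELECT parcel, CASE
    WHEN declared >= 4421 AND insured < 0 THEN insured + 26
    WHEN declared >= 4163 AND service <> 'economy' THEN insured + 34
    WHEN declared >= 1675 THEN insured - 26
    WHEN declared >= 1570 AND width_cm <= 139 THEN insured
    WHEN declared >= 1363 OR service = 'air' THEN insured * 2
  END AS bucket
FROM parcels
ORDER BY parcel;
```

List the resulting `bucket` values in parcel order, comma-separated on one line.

NULL, NULL, NULL, -26, -26, -25, -25, -26, NULL, NULL, 0, 35, -26

parcel=D15: (no match → NULL) → NULL
parcel=D25: (no match → NULL) → NULL
parcel=D27: (no match → NULL) → NULL
parcel=D29: declared >= 1675 → -26
parcel=D36: declared >= 1675 → -26
parcel=D37: declared >= 1675 → -25
parcel=D39: declared >= 1675 → -25
parcel=D44: declared >= 1675 → -26
parcel=D54: (no match → NULL) → NULL
parcel=D57: (no match → NULL) → NULL
parcel=D69: declared >= 1363 OR service = 'air' → 0
parcel=D83: declared >= 4163 AND service <> 'economy' → 35
parcel=D89: declared >= 1675 → -26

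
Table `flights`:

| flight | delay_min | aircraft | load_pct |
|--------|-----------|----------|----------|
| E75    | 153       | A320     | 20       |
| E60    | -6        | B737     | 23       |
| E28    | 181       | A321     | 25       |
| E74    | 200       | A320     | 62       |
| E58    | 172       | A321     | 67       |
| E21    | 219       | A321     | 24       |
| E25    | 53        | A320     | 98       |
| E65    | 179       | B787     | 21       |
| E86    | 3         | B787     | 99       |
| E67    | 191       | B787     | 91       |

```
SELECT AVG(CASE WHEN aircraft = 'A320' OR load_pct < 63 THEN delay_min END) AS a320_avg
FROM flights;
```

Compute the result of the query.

139.8571428571

flight=E75: ✓ → 153
flight=E60: ✓ → -6
flight=E28: ✓ → 181
flight=E74: ✓ → 200
flight=E58: ✗
flight=E21: ✓ → 219
flight=E25: ✓ → 53
flight=E65: ✓ → 179
flight=E86: ✗
flight=E67: ✗
a320_avg = (153 + -6 + 181 + 200 + 219 + 53 + 179) / 7 = 139.8571428571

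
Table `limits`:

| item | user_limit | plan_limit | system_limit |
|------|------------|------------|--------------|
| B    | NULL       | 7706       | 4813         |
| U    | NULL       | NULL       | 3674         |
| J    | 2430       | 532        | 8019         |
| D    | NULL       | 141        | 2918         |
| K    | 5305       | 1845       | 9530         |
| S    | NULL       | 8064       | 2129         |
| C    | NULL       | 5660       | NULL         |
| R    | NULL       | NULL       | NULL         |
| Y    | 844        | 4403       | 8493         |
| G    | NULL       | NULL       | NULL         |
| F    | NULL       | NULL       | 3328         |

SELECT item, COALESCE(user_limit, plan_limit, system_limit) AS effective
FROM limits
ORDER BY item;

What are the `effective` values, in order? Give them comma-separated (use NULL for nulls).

item=B: user_limit=NULL, plan_limit=7706 → 7706
item=C: user_limit=NULL, plan_limit=5660 → 5660
item=D: user_limit=NULL, plan_limit=141 → 141
item=F: user_limit=NULL, plan_limit=NULL, system_limit=3328 → 3328
item=G: user_limit=NULL, plan_limit=NULL, system_limit=NULL (all NULL) → NULL
item=J: user_limit=2430 → 2430
item=K: user_limit=5305 → 5305
item=R: user_limit=NULL, plan_limit=NULL, system_limit=NULL (all NULL) → NULL
item=S: user_limit=NULL, plan_limit=8064 → 8064
item=U: user_limit=NULL, plan_limit=NULL, system_limit=3674 → 3674
item=Y: user_limit=844 → 844

7706, 5660, 141, 3328, NULL, 2430, 5305, NULL, 8064, 3674, 844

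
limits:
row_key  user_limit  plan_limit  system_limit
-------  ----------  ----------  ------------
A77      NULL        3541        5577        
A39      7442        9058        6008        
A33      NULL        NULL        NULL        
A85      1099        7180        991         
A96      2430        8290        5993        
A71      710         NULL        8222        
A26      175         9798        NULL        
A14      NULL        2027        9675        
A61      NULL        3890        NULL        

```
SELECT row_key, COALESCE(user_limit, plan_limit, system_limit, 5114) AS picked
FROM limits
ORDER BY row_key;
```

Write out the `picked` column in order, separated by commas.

row_key=A14: user_limit=NULL, plan_limit=2027 → 2027
row_key=A26: user_limit=175 → 175
row_key=A33: user_limit=NULL, plan_limit=NULL, system_limit=NULL, → literal 5114 → 5114
row_key=A39: user_limit=7442 → 7442
row_key=A61: user_limit=NULL, plan_limit=3890 → 3890
row_key=A71: user_limit=710 → 710
row_key=A77: user_limit=NULL, plan_limit=3541 → 3541
row_key=A85: user_limit=1099 → 1099
row_key=A96: user_limit=2430 → 2430

2027, 175, 5114, 7442, 3890, 710, 3541, 1099, 2430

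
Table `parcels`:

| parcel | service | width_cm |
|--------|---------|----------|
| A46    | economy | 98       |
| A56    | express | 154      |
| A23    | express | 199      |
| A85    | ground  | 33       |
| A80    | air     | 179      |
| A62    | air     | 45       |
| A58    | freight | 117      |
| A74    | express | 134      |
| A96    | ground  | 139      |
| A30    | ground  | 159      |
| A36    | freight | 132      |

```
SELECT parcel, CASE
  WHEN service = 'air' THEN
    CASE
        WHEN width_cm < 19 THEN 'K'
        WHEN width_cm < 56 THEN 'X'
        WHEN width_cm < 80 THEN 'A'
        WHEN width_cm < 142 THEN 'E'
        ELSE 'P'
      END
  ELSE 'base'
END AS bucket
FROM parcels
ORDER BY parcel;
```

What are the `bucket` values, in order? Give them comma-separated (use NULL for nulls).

base, base, base, base, base, base, X, base, P, base, base

parcel=A23: service='express' → outer ELSE → base
parcel=A30: service='ground' → outer ELSE → base
parcel=A36: service='freight' → outer ELSE → base
parcel=A46: service='economy' → outer ELSE → base
parcel=A56: service='express' → outer ELSE → base
parcel=A58: service='freight' → outer ELSE → base
parcel=A62: service='air' → inner[width_cm < 56] → X
parcel=A74: service='express' → outer ELSE → base
parcel=A80: service='air' → inner[ELSE] → P
parcel=A85: service='ground' → outer ELSE → base
parcel=A96: service='ground' → outer ELSE → base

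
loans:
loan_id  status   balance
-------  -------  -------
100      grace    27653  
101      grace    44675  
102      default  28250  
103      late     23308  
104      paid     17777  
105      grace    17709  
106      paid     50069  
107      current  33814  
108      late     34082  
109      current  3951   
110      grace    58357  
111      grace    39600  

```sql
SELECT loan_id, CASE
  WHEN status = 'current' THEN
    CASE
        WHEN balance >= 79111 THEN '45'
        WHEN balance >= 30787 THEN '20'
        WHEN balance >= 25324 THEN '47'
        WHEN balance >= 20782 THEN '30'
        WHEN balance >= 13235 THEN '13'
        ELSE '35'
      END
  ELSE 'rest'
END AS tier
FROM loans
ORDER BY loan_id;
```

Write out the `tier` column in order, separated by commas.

rest, rest, rest, rest, rest, rest, rest, 20, rest, 35, rest, rest

loan_id=100: status='grace' → outer ELSE → rest
loan_id=101: status='grace' → outer ELSE → rest
loan_id=102: status='default' → outer ELSE → rest
loan_id=103: status='late' → outer ELSE → rest
loan_id=104: status='paid' → outer ELSE → rest
loan_id=105: status='grace' → outer ELSE → rest
loan_id=106: status='paid' → outer ELSE → rest
loan_id=107: status='current' → inner[balance >= 30787] → 20
loan_id=108: status='late' → outer ELSE → rest
loan_id=109: status='current' → inner[ELSE] → 35
loan_id=110: status='grace' → outer ELSE → rest
loan_id=111: status='grace' → outer ELSE → rest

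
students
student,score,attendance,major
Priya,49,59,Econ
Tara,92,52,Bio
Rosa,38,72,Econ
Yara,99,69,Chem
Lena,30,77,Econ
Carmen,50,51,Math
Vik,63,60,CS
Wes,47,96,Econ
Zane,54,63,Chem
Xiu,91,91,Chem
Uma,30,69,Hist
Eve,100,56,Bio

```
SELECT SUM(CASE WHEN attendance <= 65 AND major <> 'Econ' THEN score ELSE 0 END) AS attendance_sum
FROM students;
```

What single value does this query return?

359

student=Priya: ✗
student=Tara: ✓ → 92
student=Rosa: ✗
student=Yara: ✗
student=Lena: ✗
student=Carmen: ✓ → 50
student=Vik: ✓ → 63
student=Wes: ✗
student=Zane: ✓ → 54
student=Xiu: ✗
student=Uma: ✗
student=Eve: ✓ → 100
attendance_sum = 92 + 50 + 63 + 54 + 100 = 359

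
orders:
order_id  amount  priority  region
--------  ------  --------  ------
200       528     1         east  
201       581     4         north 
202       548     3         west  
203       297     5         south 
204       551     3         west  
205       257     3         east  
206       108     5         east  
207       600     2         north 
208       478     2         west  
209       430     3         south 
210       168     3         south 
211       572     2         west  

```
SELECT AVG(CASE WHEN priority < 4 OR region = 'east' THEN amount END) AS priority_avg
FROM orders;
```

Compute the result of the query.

order_id=200: ✓ → 528
order_id=201: ✗
order_id=202: ✓ → 548
order_id=203: ✗
order_id=204: ✓ → 551
order_id=205: ✓ → 257
order_id=206: ✓ → 108
order_id=207: ✓ → 600
order_id=208: ✓ → 478
order_id=209: ✓ → 430
order_id=210: ✓ → 168
order_id=211: ✓ → 572
priority_avg = (528 + 548 + 551 + 257 + 108 + 600 + 478 + 430 + 168 + 572) / 10 = 424

424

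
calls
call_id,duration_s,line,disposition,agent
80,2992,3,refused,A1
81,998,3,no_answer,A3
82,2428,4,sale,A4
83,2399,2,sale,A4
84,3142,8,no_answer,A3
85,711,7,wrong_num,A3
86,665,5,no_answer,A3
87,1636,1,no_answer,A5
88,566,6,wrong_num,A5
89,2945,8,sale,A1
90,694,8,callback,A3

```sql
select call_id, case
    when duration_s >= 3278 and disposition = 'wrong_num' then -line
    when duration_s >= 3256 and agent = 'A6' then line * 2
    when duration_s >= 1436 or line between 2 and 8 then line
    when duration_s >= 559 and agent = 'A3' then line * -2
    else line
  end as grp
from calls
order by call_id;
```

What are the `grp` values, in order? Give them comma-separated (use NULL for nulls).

3, 3, 4, 2, 8, 7, 5, 1, 6, 8, 8

call_id=80: duration_s >= 1436 or line between 2 and 8 → 3
call_id=81: duration_s >= 1436 or line between 2 and 8 → 3
call_id=82: duration_s >= 1436 or line between 2 and 8 → 4
call_id=83: duration_s >= 1436 or line between 2 and 8 → 2
call_id=84: duration_s >= 1436 or line between 2 and 8 → 8
call_id=85: duration_s >= 1436 or line between 2 and 8 → 7
call_id=86: duration_s >= 1436 or line between 2 and 8 → 5
call_id=87: duration_s >= 1436 or line between 2 and 8 → 1
call_id=88: duration_s >= 1436 or line between 2 and 8 → 6
call_id=89: duration_s >= 1436 or line between 2 and 8 → 8
call_id=90: duration_s >= 1436 or line between 2 and 8 → 8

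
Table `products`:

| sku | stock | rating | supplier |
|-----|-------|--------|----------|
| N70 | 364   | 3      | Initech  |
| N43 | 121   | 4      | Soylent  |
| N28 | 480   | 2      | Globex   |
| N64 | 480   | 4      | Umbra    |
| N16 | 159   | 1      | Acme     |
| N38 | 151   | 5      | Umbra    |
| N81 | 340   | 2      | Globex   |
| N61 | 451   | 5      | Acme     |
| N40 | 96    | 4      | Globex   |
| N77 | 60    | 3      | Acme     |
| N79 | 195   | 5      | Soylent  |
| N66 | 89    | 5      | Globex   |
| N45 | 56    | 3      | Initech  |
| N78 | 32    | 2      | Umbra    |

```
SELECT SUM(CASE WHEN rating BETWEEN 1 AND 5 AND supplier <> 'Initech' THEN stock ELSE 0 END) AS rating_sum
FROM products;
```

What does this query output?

sku=N70: ✗
sku=N43: ✓ → 121
sku=N28: ✓ → 480
sku=N64: ✓ → 480
sku=N16: ✓ → 159
sku=N38: ✓ → 151
sku=N81: ✓ → 340
sku=N61: ✓ → 451
sku=N40: ✓ → 96
sku=N77: ✓ → 60
sku=N79: ✓ → 195
sku=N66: ✓ → 89
sku=N45: ✗
sku=N78: ✓ → 32
rating_sum = 121 + 480 + 480 + 159 + 151 + 340 + 451 + 96 + 60 + 195 + 89 + 32 = 2654

2654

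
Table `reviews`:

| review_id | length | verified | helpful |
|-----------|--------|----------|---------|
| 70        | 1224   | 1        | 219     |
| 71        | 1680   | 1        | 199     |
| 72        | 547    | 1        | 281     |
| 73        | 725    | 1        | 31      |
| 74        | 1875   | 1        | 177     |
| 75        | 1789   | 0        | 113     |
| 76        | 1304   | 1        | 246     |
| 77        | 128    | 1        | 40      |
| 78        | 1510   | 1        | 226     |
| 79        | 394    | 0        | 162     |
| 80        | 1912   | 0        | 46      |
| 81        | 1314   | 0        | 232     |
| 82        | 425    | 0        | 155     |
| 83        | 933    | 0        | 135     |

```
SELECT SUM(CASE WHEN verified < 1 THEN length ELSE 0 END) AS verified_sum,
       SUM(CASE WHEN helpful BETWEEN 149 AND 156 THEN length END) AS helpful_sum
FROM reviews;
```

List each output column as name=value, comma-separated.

verified_sum=6767, helpful_sum=425

[verified_sum: verified < 1]
review_id=70: ✗
review_id=71: ✗
review_id=72: ✗
review_id=73: ✗
review_id=74: ✗
review_id=75: ✓ → 1789
review_id=76: ✗
review_id=77: ✗
review_id=78: ✗
review_id=79: ✓ → 394
review_id=80: ✓ → 1912
review_id=81: ✓ → 1314
review_id=82: ✓ → 425
review_id=83: ✓ → 933
verified_sum = 1789 + 394 + 1912 + 1314 + 425 + 933 = 6767
—
[helpful_sum: helpful BETWEEN 149 AND 156]
review_id=70: ✗
review_id=71: ✗
review_id=72: ✗
review_id=73: ✗
review_id=74: ✗
review_id=75: ✗
review_id=76: ✗
review_id=77: ✗
review_id=78: ✗
review_id=79: ✗
review_id=80: ✗
review_id=81: ✗
review_id=82: ✓ → 425
review_id=83: ✗
helpful_sum = 425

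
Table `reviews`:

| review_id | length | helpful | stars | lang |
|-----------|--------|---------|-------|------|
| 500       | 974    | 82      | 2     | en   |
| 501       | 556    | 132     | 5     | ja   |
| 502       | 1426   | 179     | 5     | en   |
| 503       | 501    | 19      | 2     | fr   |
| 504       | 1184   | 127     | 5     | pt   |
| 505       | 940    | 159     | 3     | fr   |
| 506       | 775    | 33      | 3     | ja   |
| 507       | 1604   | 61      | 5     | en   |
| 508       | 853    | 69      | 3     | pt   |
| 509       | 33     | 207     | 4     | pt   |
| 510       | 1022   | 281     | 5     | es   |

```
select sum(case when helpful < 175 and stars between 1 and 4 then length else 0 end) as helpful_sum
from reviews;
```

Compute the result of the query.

4043

review_id=500: ✓ → 974
review_id=501: ✗
review_id=502: ✗
review_id=503: ✓ → 501
review_id=504: ✗
review_id=505: ✓ → 940
review_id=506: ✓ → 775
review_id=507: ✗
review_id=508: ✓ → 853
review_id=509: ✗
review_id=510: ✗
helpful_sum = 974 + 501 + 940 + 775 + 853 = 4043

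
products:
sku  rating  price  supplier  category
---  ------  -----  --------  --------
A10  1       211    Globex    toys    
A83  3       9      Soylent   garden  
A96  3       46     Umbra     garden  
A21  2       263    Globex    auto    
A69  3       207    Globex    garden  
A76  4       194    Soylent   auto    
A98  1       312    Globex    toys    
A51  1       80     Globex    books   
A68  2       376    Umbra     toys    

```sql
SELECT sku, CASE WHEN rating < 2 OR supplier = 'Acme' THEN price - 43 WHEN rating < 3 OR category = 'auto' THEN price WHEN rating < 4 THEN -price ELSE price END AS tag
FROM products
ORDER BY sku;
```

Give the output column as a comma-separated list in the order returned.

sku=A10: rating < 2 OR supplier = 'Acme' → 168
sku=A21: rating < 3 OR category = 'auto' → 263
sku=A51: rating < 2 OR supplier = 'Acme' → 37
sku=A68: rating < 3 OR category = 'auto' → 376
sku=A69: rating < 4 → -207
sku=A76: rating < 3 OR category = 'auto' → 194
sku=A83: rating < 4 → -9
sku=A96: rating < 4 → -46
sku=A98: rating < 2 OR supplier = 'Acme' → 269

168, 263, 37, 376, -207, 194, -9, -46, 269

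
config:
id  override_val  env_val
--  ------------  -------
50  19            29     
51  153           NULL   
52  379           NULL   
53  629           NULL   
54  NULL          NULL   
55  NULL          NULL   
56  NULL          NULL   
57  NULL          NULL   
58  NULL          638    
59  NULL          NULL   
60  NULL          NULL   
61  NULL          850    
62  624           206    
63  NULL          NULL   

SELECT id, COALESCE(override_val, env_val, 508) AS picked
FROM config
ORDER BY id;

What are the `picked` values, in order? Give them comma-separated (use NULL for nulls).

id=50: override_val=19 → 19
id=51: override_val=153 → 153
id=52: override_val=379 → 379
id=53: override_val=629 → 629
id=54: override_val=NULL, env_val=NULL, → literal 508 → 508
id=55: override_val=NULL, env_val=NULL, → literal 508 → 508
id=56: override_val=NULL, env_val=NULL, → literal 508 → 508
id=57: override_val=NULL, env_val=NULL, → literal 508 → 508
id=58: override_val=NULL, env_val=638 → 638
id=59: override_val=NULL, env_val=NULL, → literal 508 → 508
id=60: override_val=NULL, env_val=NULL, → literal 508 → 508
id=61: override_val=NULL, env_val=850 → 850
id=62: override_val=624 → 624
id=63: override_val=NULL, env_val=NULL, → literal 508 → 508

19, 153, 379, 629, 508, 508, 508, 508, 638, 508, 508, 850, 624, 508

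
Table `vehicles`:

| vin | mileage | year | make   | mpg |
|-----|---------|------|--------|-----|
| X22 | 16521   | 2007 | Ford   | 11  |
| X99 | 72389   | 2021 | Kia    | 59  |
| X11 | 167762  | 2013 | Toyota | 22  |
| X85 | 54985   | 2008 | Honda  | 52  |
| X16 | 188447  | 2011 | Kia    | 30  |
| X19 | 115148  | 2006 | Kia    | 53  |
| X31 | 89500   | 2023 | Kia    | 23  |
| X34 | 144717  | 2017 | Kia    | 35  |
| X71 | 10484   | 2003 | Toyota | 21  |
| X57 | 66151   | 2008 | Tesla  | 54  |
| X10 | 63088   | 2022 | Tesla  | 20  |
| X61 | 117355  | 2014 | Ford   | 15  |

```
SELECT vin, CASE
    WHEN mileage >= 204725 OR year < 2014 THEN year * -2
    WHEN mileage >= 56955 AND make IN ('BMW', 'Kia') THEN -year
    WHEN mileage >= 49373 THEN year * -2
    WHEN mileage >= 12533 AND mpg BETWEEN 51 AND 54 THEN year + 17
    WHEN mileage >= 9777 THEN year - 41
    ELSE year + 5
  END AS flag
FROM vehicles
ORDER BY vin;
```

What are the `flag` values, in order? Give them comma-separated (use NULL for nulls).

-4044, -4026, -4022, -4012, -4014, -2023, -2017, -4016, -4028, -4006, -4016, -2021

vin=X10: mileage >= 49373 → -4044
vin=X11: mileage >= 204725 OR year < 2014 → -4026
vin=X16: mileage >= 204725 OR year < 2014 → -4022
vin=X19: mileage >= 204725 OR year < 2014 → -4012
vin=X22: mileage >= 204725 OR year < 2014 → -4014
vin=X31: mileage >= 56955 AND make IN ('BMW', 'Kia') → -2023
vin=X34: mileage >= 56955 AND make IN ('BMW', 'Kia') → -2017
vin=X57: mileage >= 204725 OR year < 2014 → -4016
vin=X61: mileage >= 49373 → -4028
vin=X71: mileage >= 204725 OR year < 2014 → -4006
vin=X85: mileage >= 204725 OR year < 2014 → -4016
vin=X99: mileage >= 56955 AND make IN ('BMW', 'Kia') → -2021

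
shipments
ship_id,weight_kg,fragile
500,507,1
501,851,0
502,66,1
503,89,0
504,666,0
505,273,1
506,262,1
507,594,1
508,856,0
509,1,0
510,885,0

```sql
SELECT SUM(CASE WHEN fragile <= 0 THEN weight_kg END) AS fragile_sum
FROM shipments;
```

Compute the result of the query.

3348

ship_id=500: ✗
ship_id=501: ✓ → 851
ship_id=502: ✗
ship_id=503: ✓ → 89
ship_id=504: ✓ → 666
ship_id=505: ✗
ship_id=506: ✗
ship_id=507: ✗
ship_id=508: ✓ → 856
ship_id=509: ✓ → 1
ship_id=510: ✓ → 885
fragile_sum = 851 + 89 + 666 + 856 + 1 + 885 = 3348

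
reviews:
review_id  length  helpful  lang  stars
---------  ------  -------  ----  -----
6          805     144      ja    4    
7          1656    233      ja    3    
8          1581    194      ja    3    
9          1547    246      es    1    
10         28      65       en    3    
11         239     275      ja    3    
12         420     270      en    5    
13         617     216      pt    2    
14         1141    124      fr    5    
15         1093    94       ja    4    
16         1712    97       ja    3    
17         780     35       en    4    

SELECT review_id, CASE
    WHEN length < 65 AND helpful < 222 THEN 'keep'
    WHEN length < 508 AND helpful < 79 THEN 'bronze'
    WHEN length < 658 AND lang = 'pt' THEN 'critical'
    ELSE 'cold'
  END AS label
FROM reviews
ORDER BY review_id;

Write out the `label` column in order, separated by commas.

cold, cold, cold, cold, keep, cold, cold, critical, cold, cold, cold, cold

review_id=6: ELSE → cold
review_id=7: ELSE → cold
review_id=8: ELSE → cold
review_id=9: ELSE → cold
review_id=10: length < 65 AND helpful < 222 → keep
review_id=11: ELSE → cold
review_id=12: ELSE → cold
review_id=13: length < 658 AND lang = 'pt' → critical
review_id=14: ELSE → cold
review_id=15: ELSE → cold
review_id=16: ELSE → cold
review_id=17: ELSE → cold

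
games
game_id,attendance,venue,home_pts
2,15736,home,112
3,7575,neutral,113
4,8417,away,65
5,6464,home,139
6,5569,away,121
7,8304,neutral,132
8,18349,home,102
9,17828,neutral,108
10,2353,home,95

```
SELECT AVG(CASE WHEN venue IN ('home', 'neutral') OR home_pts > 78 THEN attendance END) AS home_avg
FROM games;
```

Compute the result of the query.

10272.25

game_id=2: ✓ → 15736
game_id=3: ✓ → 7575
game_id=4: ✗
game_id=5: ✓ → 6464
game_id=6: ✓ → 5569
game_id=7: ✓ → 8304
game_id=8: ✓ → 18349
game_id=9: ✓ → 17828
game_id=10: ✓ → 2353
home_avg = (15736 + 7575 + 6464 + 5569 + 8304 + 18349 + 17828 + 2353) / 8 = 10272.25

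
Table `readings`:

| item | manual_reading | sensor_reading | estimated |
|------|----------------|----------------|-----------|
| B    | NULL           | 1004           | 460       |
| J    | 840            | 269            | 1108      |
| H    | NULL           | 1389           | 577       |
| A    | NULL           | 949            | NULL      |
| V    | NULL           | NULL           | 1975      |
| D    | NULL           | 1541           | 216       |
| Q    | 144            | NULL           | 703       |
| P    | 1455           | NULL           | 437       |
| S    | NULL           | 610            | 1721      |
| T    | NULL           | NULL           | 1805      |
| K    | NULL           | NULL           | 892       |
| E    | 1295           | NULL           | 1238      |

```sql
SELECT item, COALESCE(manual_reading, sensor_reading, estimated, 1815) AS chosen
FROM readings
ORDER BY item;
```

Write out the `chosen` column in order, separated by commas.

949, 1004, 1541, 1295, 1389, 840, 892, 1455, 144, 610, 1805, 1975

item=A: manual_reading=NULL, sensor_reading=949 → 949
item=B: manual_reading=NULL, sensor_reading=1004 → 1004
item=D: manual_reading=NULL, sensor_reading=1541 → 1541
item=E: manual_reading=1295 → 1295
item=H: manual_reading=NULL, sensor_reading=1389 → 1389
item=J: manual_reading=840 → 840
item=K: manual_reading=NULL, sensor_reading=NULL, estimated=892 → 892
item=P: manual_reading=1455 → 1455
item=Q: manual_reading=144 → 144
item=S: manual_reading=NULL, sensor_reading=610 → 610
item=T: manual_reading=NULL, sensor_reading=NULL, estimated=1805 → 1805
item=V: manual_reading=NULL, sensor_reading=NULL, estimated=1975 → 1975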